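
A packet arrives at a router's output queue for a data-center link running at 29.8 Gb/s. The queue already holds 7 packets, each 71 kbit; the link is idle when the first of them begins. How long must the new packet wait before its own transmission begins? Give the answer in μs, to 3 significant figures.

Each queued packet: L/R = 71000/29800000000 = 2.38255 μs.
7 queued → 16.6779 μs.
Queuing delay = 16.7 μs.

16.7 μs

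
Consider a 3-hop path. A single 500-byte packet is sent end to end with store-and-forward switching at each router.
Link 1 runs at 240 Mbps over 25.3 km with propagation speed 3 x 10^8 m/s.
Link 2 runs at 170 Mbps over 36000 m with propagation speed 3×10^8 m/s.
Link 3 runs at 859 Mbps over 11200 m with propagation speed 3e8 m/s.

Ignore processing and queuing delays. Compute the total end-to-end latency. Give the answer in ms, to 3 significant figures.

L = 500 × 8 = 4000 bits.
Transmission delays (L/R per hop): 0.0166667, 0.0235294, 0.00465658 ms; sum = 0.0448527 ms.
Propagation delays (d/s per hop): 0.0843333, 0.12, 0.0373333 ms; sum = 0.241667 ms.
End-to-end = 0.287 ms.

0.287 ms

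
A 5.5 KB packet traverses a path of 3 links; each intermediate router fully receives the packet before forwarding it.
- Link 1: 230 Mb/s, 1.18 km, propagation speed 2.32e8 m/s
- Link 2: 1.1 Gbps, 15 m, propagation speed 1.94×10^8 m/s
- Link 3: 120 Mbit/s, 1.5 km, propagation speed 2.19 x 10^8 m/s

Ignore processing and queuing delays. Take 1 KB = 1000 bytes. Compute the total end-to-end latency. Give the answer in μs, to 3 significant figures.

610 μs

L = 44000 bits.
Transmission delays (L/R per hop): 191.304, 40, 366.667 μs; sum = 597.971 μs.
Propagation delays (d/s per hop): 5.08621, 0.0773196, 6.84932 μs; sum = 12.0128 μs.
End-to-end = 610 μs.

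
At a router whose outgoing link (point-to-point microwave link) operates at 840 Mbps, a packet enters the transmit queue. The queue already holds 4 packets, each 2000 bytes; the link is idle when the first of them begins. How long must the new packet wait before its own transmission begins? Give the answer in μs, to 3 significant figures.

Each queued packet: L/R = 16000/840000000 = 19.0476 μs.
4 queued → 76.1905 μs.
Queuing delay = 76.2 μs.

76.2 μs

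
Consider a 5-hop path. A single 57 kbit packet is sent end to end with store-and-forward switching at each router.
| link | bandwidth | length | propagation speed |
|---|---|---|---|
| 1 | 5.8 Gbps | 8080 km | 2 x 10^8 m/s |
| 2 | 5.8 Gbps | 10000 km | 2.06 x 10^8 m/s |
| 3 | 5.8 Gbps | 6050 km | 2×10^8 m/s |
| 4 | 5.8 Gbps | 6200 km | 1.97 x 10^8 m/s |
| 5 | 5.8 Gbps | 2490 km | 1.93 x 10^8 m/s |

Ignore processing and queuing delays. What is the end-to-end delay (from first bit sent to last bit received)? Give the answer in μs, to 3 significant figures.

164000 μs

L = 57000 bits.
Transmission delay per hop = L/R = 57000/5800000000 = 9.82759 μs; 5 hops → 49.1379 μs.
Propagation delays (d/s per hop): 40400, 48543.7, 30250, 31472.1, 12901.6 μs; sum = 163567 μs.
End-to-end = 164000 μs.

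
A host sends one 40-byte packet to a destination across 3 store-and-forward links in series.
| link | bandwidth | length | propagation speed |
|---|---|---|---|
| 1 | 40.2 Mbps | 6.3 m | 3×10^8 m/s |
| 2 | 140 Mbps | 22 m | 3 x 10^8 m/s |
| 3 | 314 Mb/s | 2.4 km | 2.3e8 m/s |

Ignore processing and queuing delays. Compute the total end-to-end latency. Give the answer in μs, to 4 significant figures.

21.79 μs

L = 40 × 8 = 320 bits.
Transmission delays (L/R per hop): 7.9602, 2.28571, 1.01911 μs; sum = 11.265 μs.
Propagation delays (d/s per hop): 0.021, 0.0733333, 10.4348 μs; sum = 10.5291 μs.
End-to-end = 21.79 μs.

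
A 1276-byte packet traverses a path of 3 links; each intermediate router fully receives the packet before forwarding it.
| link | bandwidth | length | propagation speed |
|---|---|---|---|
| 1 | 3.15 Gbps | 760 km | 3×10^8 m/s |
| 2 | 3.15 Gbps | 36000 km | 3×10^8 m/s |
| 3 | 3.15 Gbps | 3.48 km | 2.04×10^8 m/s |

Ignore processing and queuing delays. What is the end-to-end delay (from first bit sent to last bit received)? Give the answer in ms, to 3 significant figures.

123 ms

L = 1276 × 8 = 10208 bits.
Transmission delay per hop = L/R = 10208/3150000000 = 0.00324063 ms; 3 hops → 0.0097219 ms.
Propagation delays (d/s per hop): 2.53333, 120, 0.0170588 ms; sum = 122.55 ms.
End-to-end = 123 ms.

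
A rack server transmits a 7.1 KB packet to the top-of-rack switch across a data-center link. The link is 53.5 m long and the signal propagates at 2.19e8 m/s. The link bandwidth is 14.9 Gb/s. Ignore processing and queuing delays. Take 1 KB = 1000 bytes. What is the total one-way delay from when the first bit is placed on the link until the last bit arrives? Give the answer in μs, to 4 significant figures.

L = 56800 bits.
Transmission delay = L/R = 56800 / 14900000000 = 3.81208 μs.
Propagation delay = d/s = 53.5 m / 219000000 m/s = 0.244292 μs.
Total = 4.056 μs.

4.056 μs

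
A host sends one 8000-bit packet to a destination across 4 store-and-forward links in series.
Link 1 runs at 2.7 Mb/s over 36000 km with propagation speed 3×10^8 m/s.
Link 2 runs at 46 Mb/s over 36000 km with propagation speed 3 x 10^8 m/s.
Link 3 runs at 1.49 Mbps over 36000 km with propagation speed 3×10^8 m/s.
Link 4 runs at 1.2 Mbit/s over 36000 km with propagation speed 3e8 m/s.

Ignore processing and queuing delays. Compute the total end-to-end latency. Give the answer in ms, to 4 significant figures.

495.2 ms

Transmission delays (L/R per hop): 2.96296, 0.173913, 5.36913, 6.66667 ms; sum = 15.1727 ms.
Propagation delays (d/s per hop): 120, 120, 120, 120 ms; sum = 480 ms.
End-to-end = 495.2 ms.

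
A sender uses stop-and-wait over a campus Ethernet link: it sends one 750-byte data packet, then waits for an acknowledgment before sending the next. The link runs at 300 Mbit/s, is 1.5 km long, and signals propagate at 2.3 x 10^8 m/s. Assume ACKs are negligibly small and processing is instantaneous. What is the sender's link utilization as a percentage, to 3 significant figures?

t_tx = L/R = 6000/300000000 = 2e-05 s.
t_prop = 1500/2.3e+08 = 6.52174e-06 s; RTT = 1.30435e-05 s.
Cycle = t_tx + RTT = 3.30435e-05 s.
Utilization = t_tx / cycle = 2e-05/3.30435e-05 = 60.5 %.

60.5 %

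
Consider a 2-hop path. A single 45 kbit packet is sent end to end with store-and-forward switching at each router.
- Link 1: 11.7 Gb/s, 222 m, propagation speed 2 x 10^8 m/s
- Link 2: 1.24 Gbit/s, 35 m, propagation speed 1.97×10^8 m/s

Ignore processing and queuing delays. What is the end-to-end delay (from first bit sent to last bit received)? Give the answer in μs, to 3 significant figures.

41.4 μs

L = 45000 bits.
Transmission delays (L/R per hop): 3.84615, 36.2903 μs; sum = 40.1365 μs.
Propagation delays (d/s per hop): 1.11, 0.177665 μs; sum = 1.28766 μs.
End-to-end = 41.4 μs.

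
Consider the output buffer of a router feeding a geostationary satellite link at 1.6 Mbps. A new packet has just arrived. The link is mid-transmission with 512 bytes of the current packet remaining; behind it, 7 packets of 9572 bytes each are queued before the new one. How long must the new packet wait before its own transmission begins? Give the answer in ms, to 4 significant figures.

337.6 ms

Each queued packet: L/R = 76576/1600000 = 47.86 ms.
7 queued → 335.02 ms.
Plus remaining 4096 bits of current packet: 2.56 ms.
Queuing delay = 337.6 ms.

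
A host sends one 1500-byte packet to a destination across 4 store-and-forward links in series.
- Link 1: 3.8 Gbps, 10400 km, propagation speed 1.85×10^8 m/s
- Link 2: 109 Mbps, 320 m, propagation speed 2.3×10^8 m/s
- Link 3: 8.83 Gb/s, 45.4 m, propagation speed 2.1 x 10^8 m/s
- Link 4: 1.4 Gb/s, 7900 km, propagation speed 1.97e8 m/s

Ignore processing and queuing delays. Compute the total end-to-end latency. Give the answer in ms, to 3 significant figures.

L = 1500 × 8 = 12000 bits.
Transmission delays (L/R per hop): 0.00315789, 0.110092, 0.001359, 0.00857143 ms; sum = 0.12318 ms.
Propagation delays (d/s per hop): 56.2162, 0.0013913, 0.00021619, 40.1015 ms; sum = 96.3193 ms.
End-to-end = 96.4 ms.

96.4 ms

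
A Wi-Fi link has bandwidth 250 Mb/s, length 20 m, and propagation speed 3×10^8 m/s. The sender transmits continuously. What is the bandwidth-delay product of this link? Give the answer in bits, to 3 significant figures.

16.7 bits

Propagation delay = 20 / 300000000 = 6.66667e-08 s.
BDP = R × t_prop = 250000000 × 6.66667e-08 = 16.6667 bits.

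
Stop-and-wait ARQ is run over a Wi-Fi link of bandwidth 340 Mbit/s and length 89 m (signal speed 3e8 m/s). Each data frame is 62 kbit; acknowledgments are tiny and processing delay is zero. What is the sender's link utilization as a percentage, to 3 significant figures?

t_tx = L/R = 62000/340000000 = 0.000182353 s.
t_prop = 89/300000000 = 2.96667e-07 s; RTT = 5.93333e-07 s.
Cycle = t_tx + RTT = 0.000182946 s.
Utilization = t_tx / cycle = 0.000182353/0.000182946 = 99.7 %.

99.7 %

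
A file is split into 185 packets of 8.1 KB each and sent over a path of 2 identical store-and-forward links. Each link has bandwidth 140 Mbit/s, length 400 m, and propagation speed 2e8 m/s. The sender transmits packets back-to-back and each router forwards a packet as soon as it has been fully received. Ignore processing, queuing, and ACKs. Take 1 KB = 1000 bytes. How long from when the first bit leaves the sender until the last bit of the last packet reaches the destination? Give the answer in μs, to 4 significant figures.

86100 μs

Per-hop transmission t_tx = L/R = 64800/140000000 = 462.857 μs.
Per-hop propagation t_prop = 400/200000000 = 2 μs.
Pipeline fill: first packet needs 2·t_tx to clear all hops; remaining 184 packets each add one t_tx.
Total = (2+185-1)·t_tx + 2·t_prop = 186·462.857 + 2·2 = 86100 μs.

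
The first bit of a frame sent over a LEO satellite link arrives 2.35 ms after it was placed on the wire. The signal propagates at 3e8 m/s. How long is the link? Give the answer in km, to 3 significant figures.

705 km

d = s × t_prop = 300000000 × 0.00235 = 705 km.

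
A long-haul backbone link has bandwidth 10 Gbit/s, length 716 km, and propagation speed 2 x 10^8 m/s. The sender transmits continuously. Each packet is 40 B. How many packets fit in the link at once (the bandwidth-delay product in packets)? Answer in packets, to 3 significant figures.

Propagation delay = 716000 / 200000000 = 0.00358 s.
BDP = R × t_prop = 10000000000 × 0.00358 = 35800000 bits.
In packets of 320 bits: 112000 packets.

112000 packets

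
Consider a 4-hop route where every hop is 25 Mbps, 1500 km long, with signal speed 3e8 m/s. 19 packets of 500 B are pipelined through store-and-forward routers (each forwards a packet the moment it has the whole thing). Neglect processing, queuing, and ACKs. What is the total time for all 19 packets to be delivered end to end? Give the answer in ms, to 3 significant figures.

23.5 ms

Per-hop transmission t_tx = L/R = 4000/25000000 = 0.16 ms.
Per-hop propagation t_prop = 1500000/300000000 = 5 ms.
Pipeline fill: first packet needs 4·t_tx to clear all hops; remaining 18 packets each add one t_tx.
Total = (4+19-1)·t_tx + 4·t_prop = 22·0.16 + 4·5 = 23.5 ms.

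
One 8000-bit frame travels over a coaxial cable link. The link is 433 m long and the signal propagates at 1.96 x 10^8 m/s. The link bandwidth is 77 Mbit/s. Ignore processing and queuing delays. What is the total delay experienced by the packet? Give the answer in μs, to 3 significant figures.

Transmission delay = L/R = 8000 / 77000000 = 103.896 μs.
Propagation delay = d/s = 433 m / 196000000 m/s = 2.20918 μs.
Total = 106 μs.

106 μs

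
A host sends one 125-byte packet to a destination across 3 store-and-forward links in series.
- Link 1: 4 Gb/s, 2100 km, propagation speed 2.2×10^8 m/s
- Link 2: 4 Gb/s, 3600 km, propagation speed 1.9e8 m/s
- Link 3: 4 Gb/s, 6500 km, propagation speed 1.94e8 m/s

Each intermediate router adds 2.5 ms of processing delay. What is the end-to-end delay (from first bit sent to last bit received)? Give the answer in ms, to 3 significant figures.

67.0 ms

L = 125 × 8 = 1000 bits.
Transmission delay per hop = L/R = 1000/4000000000 = 0.00025 ms; 3 hops → 0.00075 ms.
Propagation delays (d/s per hop): 9.54545, 18.9474, 33.5052 ms; sum = 61.998 ms.
Processing at 2 router(s): 2 × 2.5 ms = 5 ms.
End-to-end = 67.0 ms.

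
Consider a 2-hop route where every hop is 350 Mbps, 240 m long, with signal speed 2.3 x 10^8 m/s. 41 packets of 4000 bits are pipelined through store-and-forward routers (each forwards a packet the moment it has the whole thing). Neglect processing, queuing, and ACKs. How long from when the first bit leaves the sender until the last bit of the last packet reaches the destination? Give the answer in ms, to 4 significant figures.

0.4821 ms

Per-hop transmission t_tx = L/R = 4000/350000000 = 0.0114286 ms.
Per-hop propagation t_prop = 240/2.3e+08 = 0.00104348 ms.
Pipeline fill: first packet needs 2·t_tx to clear all hops; remaining 40 packets each add one t_tx.
Total = (2+41-1)·t_tx + 2·t_prop = 42·0.0114286 + 2·0.00104348 = 0.4821 ms.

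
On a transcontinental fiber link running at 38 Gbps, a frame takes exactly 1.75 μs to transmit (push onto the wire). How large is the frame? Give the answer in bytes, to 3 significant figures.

8310 bytes

L = R × t_tx = 38000000000 b/s × 1.75e-06 s = 66500 bits.
In bytes: 66500 / 8 = 8310 bytes.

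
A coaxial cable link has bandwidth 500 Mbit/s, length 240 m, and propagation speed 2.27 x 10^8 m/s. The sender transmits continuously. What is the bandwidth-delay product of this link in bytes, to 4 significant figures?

Propagation delay = 240 / 227000000 = 1.05727e-06 s.
BDP = R × t_prop = 500000000 × 1.05727e-06 = 528.634 bits.
In bytes: 528.634/8 = 66.08 bytes.

66.08 bytes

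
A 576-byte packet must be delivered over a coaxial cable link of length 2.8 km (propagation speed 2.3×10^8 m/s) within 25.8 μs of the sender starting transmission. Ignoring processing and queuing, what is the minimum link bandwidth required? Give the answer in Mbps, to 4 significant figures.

L = 4608 bits.
Propagation delay = 2800 / 2.3e+08 = 12.1739 μs.
Transmission budget = 25.8 − 12.1739 = 13.6261 μs.
R ≥ L / t_tx = 4608 bits / 1.36261e-05 s = 338.2 Mbps.

338.2 Mbps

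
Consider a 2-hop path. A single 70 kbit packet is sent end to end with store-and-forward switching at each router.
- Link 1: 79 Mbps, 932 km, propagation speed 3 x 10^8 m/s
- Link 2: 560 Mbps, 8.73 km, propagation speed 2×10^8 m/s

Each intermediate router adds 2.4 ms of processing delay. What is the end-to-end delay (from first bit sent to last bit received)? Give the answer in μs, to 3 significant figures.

6560 μs

L = 70000 bits.
Transmission delays (L/R per hop): 886.076, 125 μs; sum = 1011.08 μs.
Propagation delays (d/s per hop): 3106.67, 43.65 μs; sum = 3150.32 μs.
Processing at 1 router(s): 1 × 2.4 ms = 2400 μs.
End-to-end = 6560 μs.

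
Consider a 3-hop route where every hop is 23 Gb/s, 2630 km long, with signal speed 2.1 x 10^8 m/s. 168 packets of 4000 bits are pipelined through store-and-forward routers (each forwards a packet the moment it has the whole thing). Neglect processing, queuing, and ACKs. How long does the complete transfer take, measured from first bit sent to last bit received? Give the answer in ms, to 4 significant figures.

37.60 ms

Per-hop transmission t_tx = L/R = 4000/23000000000 = 0.000173913 ms.
Per-hop propagation t_prop = 2630000/210000000 = 12.5238 ms.
Pipeline fill: first packet needs 3·t_tx to clear all hops; remaining 167 packets each add one t_tx.
Total = (3+168-1)·t_tx + 3·t_prop = 170·0.000173913 + 3·12.5238 = 37.60 ms.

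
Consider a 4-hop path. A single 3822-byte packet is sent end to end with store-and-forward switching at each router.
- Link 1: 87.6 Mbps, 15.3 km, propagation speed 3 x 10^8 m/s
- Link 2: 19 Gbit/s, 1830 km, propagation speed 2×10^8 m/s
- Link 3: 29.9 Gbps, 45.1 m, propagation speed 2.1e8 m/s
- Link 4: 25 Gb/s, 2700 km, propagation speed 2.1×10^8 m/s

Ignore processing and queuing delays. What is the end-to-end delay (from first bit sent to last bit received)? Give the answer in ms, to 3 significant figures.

L = 3822 × 8 = 30576 bits.
Transmission delays (L/R per hop): 0.349041, 0.00160926, 0.00102261, 0.00122304 ms; sum = 0.352896 ms.
Propagation delays (d/s per hop): 0.051, 9.15, 0.000214762, 12.8571 ms; sum = 22.0584 ms.
End-to-end = 22.4 ms.

22.4 ms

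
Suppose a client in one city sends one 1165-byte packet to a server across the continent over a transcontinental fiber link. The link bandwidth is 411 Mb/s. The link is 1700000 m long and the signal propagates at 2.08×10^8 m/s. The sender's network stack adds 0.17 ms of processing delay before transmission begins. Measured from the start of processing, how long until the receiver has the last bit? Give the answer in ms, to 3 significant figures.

L = 1165 × 8 = 9320 bits.
Transmission delay = L/R = 9320 / 411000000 = 0.0226764 ms.
Propagation delay = d/s = 1700000 m / 208000000 m/s = 8.17308 ms.
Plus processing delay 0.17 ms = 0.17 ms.
Total = 8.37 ms.

8.37 ms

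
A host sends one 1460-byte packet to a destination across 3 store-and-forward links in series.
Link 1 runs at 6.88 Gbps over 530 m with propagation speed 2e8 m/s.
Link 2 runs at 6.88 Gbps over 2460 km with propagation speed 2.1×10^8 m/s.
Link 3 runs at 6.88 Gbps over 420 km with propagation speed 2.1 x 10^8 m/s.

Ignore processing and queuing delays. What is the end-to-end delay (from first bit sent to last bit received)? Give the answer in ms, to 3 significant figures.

13.7 ms

L = 1460 × 8 = 11680 bits.
Transmission delay per hop = L/R = 11680/6880000000 = 0.00169767 ms; 3 hops → 0.00509302 ms.
Propagation delays (d/s per hop): 0.00265, 11.7143, 2 ms; sum = 13.7169 ms.
End-to-end = 13.7 ms.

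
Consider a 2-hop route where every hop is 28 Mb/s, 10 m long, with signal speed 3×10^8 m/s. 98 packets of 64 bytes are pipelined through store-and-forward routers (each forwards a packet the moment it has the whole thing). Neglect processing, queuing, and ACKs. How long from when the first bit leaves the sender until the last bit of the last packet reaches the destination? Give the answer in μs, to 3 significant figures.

Per-hop transmission t_tx = L/R = 512/28000000 = 18.2857 μs.
Per-hop propagation t_prop = 10/300000000 = 0.0333333 μs.
Pipeline fill: first packet needs 2·t_tx to clear all hops; remaining 97 packets each add one t_tx.
Total = (2+98-1)·t_tx + 2·t_prop = 99·18.2857 + 2·0.0333333 = 1810 μs.

1810 μs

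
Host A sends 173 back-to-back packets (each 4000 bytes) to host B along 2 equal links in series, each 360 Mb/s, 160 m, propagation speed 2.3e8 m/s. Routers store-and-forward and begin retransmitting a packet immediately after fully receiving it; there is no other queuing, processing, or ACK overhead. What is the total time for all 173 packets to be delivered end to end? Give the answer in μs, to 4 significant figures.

15470 μs

Per-hop transmission t_tx = L/R = 32000/360000000 = 88.8889 μs.
Per-hop propagation t_prop = 160/2.3e+08 = 0.695652 μs.
Pipeline fill: first packet needs 2·t_tx to clear all hops; remaining 172 packets each add one t_tx.
Total = (2+173-1)·t_tx + 2·t_prop = 174·88.8889 + 2·0.695652 = 15470 μs.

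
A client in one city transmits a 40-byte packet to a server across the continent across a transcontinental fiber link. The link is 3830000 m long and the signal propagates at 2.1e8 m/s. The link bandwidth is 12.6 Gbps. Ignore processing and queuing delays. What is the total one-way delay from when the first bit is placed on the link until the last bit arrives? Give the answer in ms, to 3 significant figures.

L = 40 × 8 = 320 bits.
Transmission delay = L/R = 320 / 12600000000 = 2.53968e-05 ms.
Propagation delay = d/s = 3830000 m / 210000000 m/s = 18.2381 ms.
Total = 18.2 ms.

18.2 ms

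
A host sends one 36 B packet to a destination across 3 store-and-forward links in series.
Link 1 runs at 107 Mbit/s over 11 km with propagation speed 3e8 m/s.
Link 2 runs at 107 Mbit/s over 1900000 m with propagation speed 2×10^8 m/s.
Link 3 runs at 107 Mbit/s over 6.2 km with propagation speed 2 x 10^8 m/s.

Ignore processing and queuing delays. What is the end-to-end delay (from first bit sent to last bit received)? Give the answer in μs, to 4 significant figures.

9576 μs

L = 36 × 8 = 288 bits.
Transmission delay per hop = L/R = 288/107000000 = 2.69159 μs; 3 hops → 8.07477 μs.
Propagation delays (d/s per hop): 36.6667, 9500, 31 μs; sum = 9567.67 μs.
End-to-end = 9576 μs.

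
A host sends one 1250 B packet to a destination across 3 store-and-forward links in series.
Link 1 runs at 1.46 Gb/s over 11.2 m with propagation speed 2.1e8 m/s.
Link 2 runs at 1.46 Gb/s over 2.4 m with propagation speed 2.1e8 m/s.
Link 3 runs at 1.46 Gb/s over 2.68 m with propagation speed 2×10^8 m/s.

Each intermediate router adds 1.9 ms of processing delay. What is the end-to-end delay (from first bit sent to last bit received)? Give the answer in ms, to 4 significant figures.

L = 1250 × 8 = 10000 bits.
Transmission delay per hop = L/R = 10000/1460000000 = 0.00684932 ms; 3 hops → 0.0205479 ms.
Propagation delays (d/s per hop): 5.33333e-05, 1.14286e-05, 1.34e-05 ms; sum = 7.81619e-05 ms.
Processing at 2 router(s): 2 × 1.9 ms = 3.8 ms.
End-to-end = 3.821 ms.

3.821 ms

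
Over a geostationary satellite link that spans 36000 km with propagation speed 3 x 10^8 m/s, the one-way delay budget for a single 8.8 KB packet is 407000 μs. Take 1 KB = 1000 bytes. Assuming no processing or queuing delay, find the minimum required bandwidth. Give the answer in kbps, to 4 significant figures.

L = 70400 bits.
Propagation delay = 36000000 / 300000000 = 120000 μs.
Transmission budget = 407000 − 120000 = 287000 μs.
R ≥ L / t_tx = 70400 bits / 0.287 s = 245.3 kbps.

245.3 kbps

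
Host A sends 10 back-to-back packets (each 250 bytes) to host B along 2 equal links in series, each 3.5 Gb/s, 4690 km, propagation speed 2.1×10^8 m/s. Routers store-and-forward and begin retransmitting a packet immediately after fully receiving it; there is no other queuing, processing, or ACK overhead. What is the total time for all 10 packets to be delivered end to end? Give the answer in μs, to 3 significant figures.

44700 μs

Per-hop transmission t_tx = L/R = 2000/3500000000 = 0.571429 μs.
Per-hop propagation t_prop = 4690000/210000000 = 22333.3 μs.
Pipeline fill: first packet needs 2·t_tx to clear all hops; remaining 9 packets each add one t_tx.
Total = (2+10-1)·t_tx + 2·t_prop = 11·0.571429 + 2·22333.3 = 44700 μs.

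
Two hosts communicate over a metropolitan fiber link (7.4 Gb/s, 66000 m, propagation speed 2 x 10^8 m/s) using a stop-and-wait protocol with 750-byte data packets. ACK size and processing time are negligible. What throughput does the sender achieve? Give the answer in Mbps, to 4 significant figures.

9.080 Mbps

t_tx = L/R = 6000/7400000000 = 8.10811e-07 s.
t_prop = 66000/200000000 = 0.00033 s; RTT = 0.00066 s.
Cycle = t_tx + RTT = 0.000660811 s.
Throughput = L / cycle = 6000 / 0.000660811 = 9.080 Mbps.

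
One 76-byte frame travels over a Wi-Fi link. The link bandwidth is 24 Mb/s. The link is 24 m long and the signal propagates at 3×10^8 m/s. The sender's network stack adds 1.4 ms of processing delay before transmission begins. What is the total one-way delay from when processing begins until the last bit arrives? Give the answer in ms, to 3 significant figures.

1.43 ms

L = 76 × 8 = 608 bits.
Transmission delay = L/R = 608 / 24000000 = 0.0253333 ms.
Propagation delay = d/s = 24 m / 300000000 m/s = 8e-05 ms.
Plus processing delay 1.4 ms = 1.4 ms.
Total = 1.43 ms.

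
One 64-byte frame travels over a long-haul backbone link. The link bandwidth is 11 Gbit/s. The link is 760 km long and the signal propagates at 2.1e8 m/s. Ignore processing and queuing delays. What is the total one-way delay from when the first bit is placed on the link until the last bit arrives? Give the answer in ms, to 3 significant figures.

3.62 ms

L = 64 × 8 = 512 bits.
Transmission delay = L/R = 512 / 11000000000 = 4.65455e-05 ms.
Propagation delay = d/s = 760000 m / 210000000 m/s = 3.61905 ms.
Total = 3.62 ms.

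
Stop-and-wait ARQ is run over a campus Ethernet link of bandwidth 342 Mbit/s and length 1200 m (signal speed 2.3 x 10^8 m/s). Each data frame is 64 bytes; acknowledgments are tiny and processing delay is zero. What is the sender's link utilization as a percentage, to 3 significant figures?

t_tx = L/R = 512/342000000 = 1.49708e-06 s.
t_prop = 1200/2.3e+08 = 5.21739e-06 s; RTT = 1.04348e-05 s.
Cycle = t_tx + RTT = 1.19319e-05 s.
Utilization = t_tx / cycle = 1.49708e-06/1.19319e-05 = 12.5 %.

12.5 %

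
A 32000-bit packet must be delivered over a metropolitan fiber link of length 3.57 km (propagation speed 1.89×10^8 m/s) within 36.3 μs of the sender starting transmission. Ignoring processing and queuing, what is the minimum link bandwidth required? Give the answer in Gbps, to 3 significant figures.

1.84 Gbps

Propagation delay = 3570 / 189000000 = 18.8889 μs.
Transmission budget = 36.3 − 18.8889 = 17.4111 μs.
R ≥ L / t_tx = 32000 bits / 1.74111e-05 s = 1.84 Gbps.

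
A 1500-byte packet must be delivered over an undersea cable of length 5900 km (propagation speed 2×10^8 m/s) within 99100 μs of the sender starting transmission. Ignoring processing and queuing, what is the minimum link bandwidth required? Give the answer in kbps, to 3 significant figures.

L = 12000 bits.
Propagation delay = 5900000 / 200000000 = 29500 μs.
Transmission budget = 99100 − 29500 = 69600 μs.
R ≥ L / t_tx = 12000 bits / 0.0696 s = 172 kbps.

172 kbps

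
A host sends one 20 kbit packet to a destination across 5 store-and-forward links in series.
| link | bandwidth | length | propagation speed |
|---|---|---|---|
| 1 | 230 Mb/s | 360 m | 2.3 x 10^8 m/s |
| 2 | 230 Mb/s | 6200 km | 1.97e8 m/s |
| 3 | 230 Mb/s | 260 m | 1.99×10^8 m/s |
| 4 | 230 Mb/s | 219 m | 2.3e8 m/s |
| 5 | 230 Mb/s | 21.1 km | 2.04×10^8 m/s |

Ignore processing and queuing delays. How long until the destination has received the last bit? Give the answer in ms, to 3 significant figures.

L = 20000 bits.
Transmission delay per hop = L/R = 20000/230000000 = 0.0869565 ms; 5 hops → 0.434783 ms.
Propagation delays (d/s per hop): 0.00156522, 31.4721, 0.00130653, 0.000952174, 0.103431 ms; sum = 31.5793 ms.
End-to-end = 32.0 ms.

32.0 ms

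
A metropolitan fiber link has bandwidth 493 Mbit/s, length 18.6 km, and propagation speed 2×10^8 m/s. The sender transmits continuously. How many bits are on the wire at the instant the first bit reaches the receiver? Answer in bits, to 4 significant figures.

45850 bits

Propagation delay = 18600 / 200000000 = 9.3e-05 s.
BDP = R × t_prop = 493000000 × 9.3e-05 = 45849 bits.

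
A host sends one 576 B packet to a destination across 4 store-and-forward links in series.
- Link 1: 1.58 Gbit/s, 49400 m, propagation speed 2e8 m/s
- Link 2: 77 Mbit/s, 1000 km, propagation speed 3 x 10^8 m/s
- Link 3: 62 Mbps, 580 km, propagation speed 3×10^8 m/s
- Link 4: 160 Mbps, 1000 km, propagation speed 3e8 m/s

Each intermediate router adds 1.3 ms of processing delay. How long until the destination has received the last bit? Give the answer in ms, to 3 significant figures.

L = 576 × 8 = 4608 bits.
Transmission delays (L/R per hop): 0.00291646, 0.0598442, 0.0743226, 0.0288 ms; sum = 0.165883 ms.
Propagation delays (d/s per hop): 0.247, 3.33333, 1.93333, 3.33333 ms; sum = 8.847 ms.
Processing at 3 router(s): 3 × 1.3 ms = 3.9 ms.
End-to-end = 12.9 ms.

12.9 ms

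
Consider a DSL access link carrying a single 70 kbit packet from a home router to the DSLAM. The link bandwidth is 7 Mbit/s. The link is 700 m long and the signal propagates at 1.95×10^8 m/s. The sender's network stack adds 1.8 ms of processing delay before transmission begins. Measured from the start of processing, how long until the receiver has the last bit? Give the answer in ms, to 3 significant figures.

L = 70000 bits.
Transmission delay = L/R = 70000 / 7000000 = 10 ms.
Propagation delay = d/s = 700 m / 195000000 m/s = 0.00358974 ms.
Plus processing delay 1.8 ms = 1.8 ms.
Total = 11.8 ms.

11.8 ms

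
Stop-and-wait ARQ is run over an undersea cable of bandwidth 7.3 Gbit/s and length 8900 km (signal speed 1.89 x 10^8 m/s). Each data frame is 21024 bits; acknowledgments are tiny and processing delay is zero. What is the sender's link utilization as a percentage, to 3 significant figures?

0.00306 %

t_tx = L/R = 21024/7300000000 = 2.88e-06 s.
t_prop = 8900000/189000000 = 0.0470899 s; RTT = 0.0941799 s.
Cycle = t_tx + RTT = 0.0941828 s.
Utilization = t_tx / cycle = 2.88e-06/0.0941828 = 0.00306 %.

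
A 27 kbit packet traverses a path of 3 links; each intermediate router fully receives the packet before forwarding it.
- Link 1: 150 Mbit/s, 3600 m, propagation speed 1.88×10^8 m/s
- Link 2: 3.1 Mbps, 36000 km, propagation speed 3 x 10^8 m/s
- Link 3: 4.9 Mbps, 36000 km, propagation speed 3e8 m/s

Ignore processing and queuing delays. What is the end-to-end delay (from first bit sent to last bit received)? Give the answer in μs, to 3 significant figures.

254000 μs

L = 27000 bits.
Transmission delays (L/R per hop): 180, 8709.68, 5510.2 μs; sum = 14399.9 μs.
Propagation delays (d/s per hop): 19.1489, 120000, 120000 μs; sum = 240019 μs.
End-to-end = 254000 μs.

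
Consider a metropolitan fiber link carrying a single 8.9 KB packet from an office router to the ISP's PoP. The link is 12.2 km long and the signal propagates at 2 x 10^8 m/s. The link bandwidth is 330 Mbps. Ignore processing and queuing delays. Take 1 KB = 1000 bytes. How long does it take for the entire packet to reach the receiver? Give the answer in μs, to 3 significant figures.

277 μs

L = 71200 bits.
Transmission delay = L/R = 71200 / 330000000 = 215.758 μs.
Propagation delay = d/s = 12200 m / 200000000 m/s = 61 μs.
Total = 277 μs.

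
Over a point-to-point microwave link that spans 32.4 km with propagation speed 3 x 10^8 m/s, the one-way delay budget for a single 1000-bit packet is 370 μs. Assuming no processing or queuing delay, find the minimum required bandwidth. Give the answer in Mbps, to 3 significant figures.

Propagation delay = 32400 / 300000000 = 108 μs.
Transmission budget = 370 − 108 = 262 μs.
R ≥ L / t_tx = 1000 bits / 0.000262 s = 3.82 Mbps.

3.82 Mbps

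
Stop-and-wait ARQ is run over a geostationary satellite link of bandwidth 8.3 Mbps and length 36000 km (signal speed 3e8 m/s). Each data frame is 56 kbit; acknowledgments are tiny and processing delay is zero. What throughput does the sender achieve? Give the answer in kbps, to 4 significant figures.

227.0 kbps

t_tx = L/R = 56000/8.3e+06 = 0.00674699 s.
t_prop = 36000000/300000000 = 0.12 s; RTT = 0.24 s.
Cycle = t_tx + RTT = 0.246747 s.
Throughput = L / cycle = 56000 / 0.246747 = 227.0 kbps.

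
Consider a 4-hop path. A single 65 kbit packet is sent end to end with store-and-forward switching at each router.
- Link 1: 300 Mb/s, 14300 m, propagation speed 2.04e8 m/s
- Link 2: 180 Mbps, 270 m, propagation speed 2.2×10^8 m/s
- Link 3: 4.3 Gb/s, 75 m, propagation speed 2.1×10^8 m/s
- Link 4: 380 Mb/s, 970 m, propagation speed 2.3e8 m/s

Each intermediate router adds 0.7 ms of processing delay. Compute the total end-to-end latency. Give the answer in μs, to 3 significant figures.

2940 μs

L = 65000 bits.
Transmission delays (L/R per hop): 216.667, 361.111, 15.1163, 171.053 μs; sum = 763.947 μs.
Propagation delays (d/s per hop): 70.098, 1.22727, 0.357143, 4.21739 μs; sum = 75.8998 μs.
Processing at 3 router(s): 3 × 0.7 ms = 2100 μs.
End-to-end = 2940 μs.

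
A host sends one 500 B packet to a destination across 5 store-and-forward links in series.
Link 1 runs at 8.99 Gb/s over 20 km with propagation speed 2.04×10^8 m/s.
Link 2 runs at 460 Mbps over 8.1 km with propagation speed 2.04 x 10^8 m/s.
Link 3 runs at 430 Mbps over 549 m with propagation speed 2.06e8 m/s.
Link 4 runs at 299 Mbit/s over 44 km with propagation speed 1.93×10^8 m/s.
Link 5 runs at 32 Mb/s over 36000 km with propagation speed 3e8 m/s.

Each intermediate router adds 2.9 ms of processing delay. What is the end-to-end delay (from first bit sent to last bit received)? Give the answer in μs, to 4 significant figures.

L = 500 × 8 = 4000 bits.
Transmission delays (L/R per hop): 0.444939, 8.69565, 9.30233, 13.3779, 125 μs; sum = 156.821 μs.
Propagation delays (d/s per hop): 98.0392, 39.7059, 2.66505, 227.979, 120000 μs; sum = 120368 μs.
Processing at 4 router(s): 4 × 2.9 ms = 11600 μs.
End-to-end = 132100 μs.

132100 μs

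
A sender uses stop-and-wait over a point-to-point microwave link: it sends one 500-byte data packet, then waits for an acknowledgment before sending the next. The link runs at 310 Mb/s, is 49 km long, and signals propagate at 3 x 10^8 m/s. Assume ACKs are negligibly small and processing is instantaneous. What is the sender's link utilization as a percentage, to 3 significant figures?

3.80 %

t_tx = L/R = 4000/310000000 = 1.29032e-05 s.
t_prop = 49000/300000000 = 0.000163333 s; RTT = 0.000326667 s.
Cycle = t_tx + RTT = 0.00033957 s.
Utilization = t_tx / cycle = 1.29032e-05/0.00033957 = 3.80 %.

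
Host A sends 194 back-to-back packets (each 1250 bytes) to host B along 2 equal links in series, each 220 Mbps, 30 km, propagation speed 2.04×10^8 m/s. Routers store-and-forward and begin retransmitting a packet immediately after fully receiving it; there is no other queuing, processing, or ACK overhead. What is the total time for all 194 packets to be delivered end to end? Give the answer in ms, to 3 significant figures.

Per-hop transmission t_tx = L/R = 10000/220000000 = 0.0454545 ms.
Per-hop propagation t_prop = 30000/204000000 = 0.147059 ms.
Pipeline fill: first packet needs 2·t_tx to clear all hops; remaining 193 packets each add one t_tx.
Total = (2+194-1)·t_tx + 2·t_prop = 195·0.0454545 + 2·0.147059 = 9.16 ms.

9.16 ms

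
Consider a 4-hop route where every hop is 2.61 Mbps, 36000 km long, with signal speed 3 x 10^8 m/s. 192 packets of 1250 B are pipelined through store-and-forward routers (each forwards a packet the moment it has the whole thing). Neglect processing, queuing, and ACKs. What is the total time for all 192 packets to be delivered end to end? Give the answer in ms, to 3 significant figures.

Per-hop transmission t_tx = L/R = 10000/2610000 = 3.83142 ms.
Per-hop propagation t_prop = 36000000/300000000 = 120 ms.
Pipeline fill: first packet needs 4·t_tx to clear all hops; remaining 191 packets each add one t_tx.
Total = (4+192-1)·t_tx + 4·t_prop = 195·3.83142 + 4·120 = 1230 ms.

1230 ms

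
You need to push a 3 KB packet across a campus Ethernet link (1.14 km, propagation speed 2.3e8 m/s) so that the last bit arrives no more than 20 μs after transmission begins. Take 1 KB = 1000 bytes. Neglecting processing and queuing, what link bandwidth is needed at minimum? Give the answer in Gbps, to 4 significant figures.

1.595 Gbps

L = 24000 bits.
Propagation delay = 1140 / 2.3e+08 = 4.95652 μs.
Transmission budget = 20 − 4.95652 = 15.0435 μs.
R ≥ L / t_tx = 24000 bits / 1.50435e-05 s = 1.595 Gbps.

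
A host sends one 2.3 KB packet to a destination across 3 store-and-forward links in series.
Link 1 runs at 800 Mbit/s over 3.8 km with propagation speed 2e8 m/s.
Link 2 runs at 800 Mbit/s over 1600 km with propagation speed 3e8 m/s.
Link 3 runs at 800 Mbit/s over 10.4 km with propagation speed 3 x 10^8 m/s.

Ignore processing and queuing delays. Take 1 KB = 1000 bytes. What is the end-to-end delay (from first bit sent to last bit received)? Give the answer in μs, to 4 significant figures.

5456 μs

L = 18400 bits.
Transmission delay per hop = L/R = 18400/800000000 = 23 μs; 3 hops → 69 μs.
Propagation delays (d/s per hop): 19, 5333.33, 34.6667 μs; sum = 5387 μs.
End-to-end = 5456 μs.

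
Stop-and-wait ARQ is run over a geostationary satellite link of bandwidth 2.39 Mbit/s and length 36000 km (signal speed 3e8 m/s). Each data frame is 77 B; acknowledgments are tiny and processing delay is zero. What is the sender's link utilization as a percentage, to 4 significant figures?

0.1073 %

t_tx = L/R = 616/2390000 = 0.000257741 s.
t_prop = 36000000/300000000 = 0.12 s; RTT = 0.24 s.
Cycle = t_tx + RTT = 0.240258 s.
Utilization = t_tx / cycle = 0.000257741/0.240258 = 0.1073 %.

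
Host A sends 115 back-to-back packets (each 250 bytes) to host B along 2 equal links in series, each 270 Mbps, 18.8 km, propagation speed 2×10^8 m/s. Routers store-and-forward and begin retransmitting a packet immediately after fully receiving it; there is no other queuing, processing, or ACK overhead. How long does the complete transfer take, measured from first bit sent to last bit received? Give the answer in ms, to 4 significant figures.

Per-hop transmission t_tx = L/R = 2000/270000000 = 0.00740741 ms.
Per-hop propagation t_prop = 18800/200000000 = 0.094 ms.
Pipeline fill: first packet needs 2·t_tx to clear all hops; remaining 114 packets each add one t_tx.
Total = (2+115-1)·t_tx + 2·t_prop = 116·0.00740741 + 2·0.094 = 1.047 ms.

1.047 ms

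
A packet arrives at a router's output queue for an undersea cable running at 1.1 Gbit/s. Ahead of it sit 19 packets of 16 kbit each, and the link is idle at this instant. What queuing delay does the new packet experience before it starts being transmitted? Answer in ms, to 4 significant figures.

0.2764 ms

Each queued packet: L/R = 16000/1100000000 = 0.0145455 ms.
19 queued → 0.276364 ms.
Queuing delay = 0.2764 ms.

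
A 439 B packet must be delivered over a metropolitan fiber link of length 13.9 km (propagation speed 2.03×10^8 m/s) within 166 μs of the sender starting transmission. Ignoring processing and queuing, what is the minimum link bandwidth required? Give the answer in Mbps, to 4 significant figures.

36.01 Mbps

L = 3512 bits.
Propagation delay = 13900 / 2.03e+08 = 68.4729 μs.
Transmission budget = 166 − 68.4729 = 97.5271 μs.
R ≥ L / t_tx = 3512 bits / 9.75271e-05 s = 36.01 Mbps.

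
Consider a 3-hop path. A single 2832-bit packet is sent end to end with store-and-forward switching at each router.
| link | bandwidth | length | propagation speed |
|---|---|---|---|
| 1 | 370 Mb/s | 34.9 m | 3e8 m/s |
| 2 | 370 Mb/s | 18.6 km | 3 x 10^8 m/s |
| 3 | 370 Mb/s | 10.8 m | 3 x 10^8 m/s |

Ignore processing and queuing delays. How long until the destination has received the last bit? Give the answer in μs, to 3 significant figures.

85.1 μs

Transmission delay per hop = L/R = 2832/370000000 = 7.65405 μs; 3 hops → 22.9622 μs.
Propagation delays (d/s per hop): 0.116333, 62, 0.036 μs; sum = 62.1523 μs.
End-to-end = 85.1 μs.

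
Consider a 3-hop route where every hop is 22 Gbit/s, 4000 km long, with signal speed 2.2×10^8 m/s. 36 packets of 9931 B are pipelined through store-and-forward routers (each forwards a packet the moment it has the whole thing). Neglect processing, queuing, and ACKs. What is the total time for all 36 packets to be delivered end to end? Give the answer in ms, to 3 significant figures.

Per-hop transmission t_tx = L/R = 79448/22000000000 = 0.00361127 ms.
Per-hop propagation t_prop = 4000000/2.2e+08 = 18.1818 ms.
Pipeline fill: first packet needs 3·t_tx to clear all hops; remaining 35 packets each add one t_tx.
Total = (3+36-1)·t_tx + 3·t_prop = 38·0.00361127 + 3·18.1818 = 54.7 ms.

54.7 ms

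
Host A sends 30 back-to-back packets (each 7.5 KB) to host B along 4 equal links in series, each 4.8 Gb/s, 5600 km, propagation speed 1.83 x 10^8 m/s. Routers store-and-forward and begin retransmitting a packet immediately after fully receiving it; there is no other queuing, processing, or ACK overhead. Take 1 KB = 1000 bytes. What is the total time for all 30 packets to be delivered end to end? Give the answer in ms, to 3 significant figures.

Per-hop transmission t_tx = L/R = 60000/4800000000 = 0.0125 ms.
Per-hop propagation t_prop = 5600000/183000000 = 30.6011 ms.
Pipeline fill: first packet needs 4·t_tx to clear all hops; remaining 29 packets each add one t_tx.
Total = (4+30-1)·t_tx + 4·t_prop = 33·0.0125 + 4·30.6011 = 123 ms.

123 ms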